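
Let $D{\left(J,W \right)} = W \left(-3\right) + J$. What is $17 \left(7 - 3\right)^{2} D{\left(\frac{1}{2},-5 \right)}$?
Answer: $4216$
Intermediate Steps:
$D{\left(J,W \right)} = J - 3 W$ ($D{\left(J,W \right)} = - 3 W + J = J - 3 W$)
$17 \left(7 - 3\right)^{2} D{\left(\frac{1}{2},-5 \right)} = 17 \left(7 - 3\right)^{2} \left(\frac{1}{2} - -15\right) = 17 \cdot 4^{2} \left(\frac{1}{2} + 15\right) = 17 \cdot 16 \cdot \frac{31}{2} = 272 \cdot \frac{31}{2} = 4216$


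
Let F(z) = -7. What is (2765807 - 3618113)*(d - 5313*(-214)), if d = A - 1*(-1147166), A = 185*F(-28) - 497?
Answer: -1945265712936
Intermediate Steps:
A = -1792 (A = 185*(-7) - 497 = -1295 - 497 = -1792)
d = 1145374 (d = -1792 - 1*(-1147166) = -1792 + 1147166 = 1145374)
(2765807 - 3618113)*(d - 5313*(-214)) = (2765807 - 3618113)*(1145374 - 5313*(-214)) = -852306*(1145374 + 1136982) = -852306*2282356 = -1945265712936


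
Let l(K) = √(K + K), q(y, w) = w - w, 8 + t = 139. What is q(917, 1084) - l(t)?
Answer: -√262 ≈ -16.186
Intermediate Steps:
t = 131 (t = -8 + 139 = 131)
q(y, w) = 0
l(K) = √2*√K (l(K) = √(2*K) = √2*√K)
q(917, 1084) - l(t) = 0 - √2*√131 = 0 - √262 = -√262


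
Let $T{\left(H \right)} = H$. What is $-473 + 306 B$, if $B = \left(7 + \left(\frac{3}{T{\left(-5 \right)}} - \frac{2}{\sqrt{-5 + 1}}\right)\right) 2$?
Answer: $\frac{17219}{5} + 612 i \approx 3443.8 + 612.0 i$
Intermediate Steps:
$B = \frac{64}{5} + 2 i$ ($B = \left(7 + \left(\frac{3}{-5} - \frac{2}{\sqrt{-5 + 1}}\right)\right) 2 = \left(7 + \left(3 \left(- \frac{1}{5}\right) - \frac{2}{\sqrt{-4}}\right)\right) 2 = \left(7 - \left(\frac{3}{5} + \frac{2}{2 i}\right)\right) 2 = \left(7 - \left(\frac{3}{5} + 2 \left(- \frac{i}{2}\right)\right)\right) 2 = \left(7 - \left(\frac{3}{5} - i\right)\right) 2 = \left(\frac{32}{5} + i\right) 2 = \frac{64}{5} + 2 i \approx 12.8 + 2.0 i$)
$-473 + 306 B = -473 + 306 \left(\frac{64}{5} + 2 i\right) = -473 + \left(\frac{19584}{5} + 612 i\right) = \frac{17219}{5} + 612 i$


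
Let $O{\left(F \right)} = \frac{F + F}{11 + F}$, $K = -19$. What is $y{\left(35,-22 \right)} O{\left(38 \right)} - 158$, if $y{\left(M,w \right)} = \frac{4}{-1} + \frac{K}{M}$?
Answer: $- \frac{283054}{1715} \approx -165.05$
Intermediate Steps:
$y{\left(M,w \right)} = -4 - \frac{19}{M}$ ($y{\left(M,w \right)} = \frac{4}{-1} - \frac{19}{M} = 4 \left(-1\right) - \frac{19}{M} = -4 - \frac{19}{M}$)
$O{\left(F \right)} = \frac{2 F}{11 + F}$
$y{\left(35,-22 \right)} O{\left(38 \right)} - 158 = \left(-4 - \frac{19}{35}\right) 2 \cdot 38 \frac{1}{11 + 38} - 158 = \left(-4 - \frac{19}{35}\right) 2 \cdot 38 \cdot \frac{1}{49} - 158 = \left(- \frac{159}{35}\right) \frac{76}{49} - 158 = - \frac{12084}{1715} - 158 = - \frac{283054}{1715}$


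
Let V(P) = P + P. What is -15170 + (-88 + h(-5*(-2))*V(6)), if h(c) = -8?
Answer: -15354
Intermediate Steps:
V(P) = 2*P
-15170 + (-88 + h(-5*(-2))*V(6)) = -15170 + (-88 - 16*6) = -15170 + (-88 - 8*12) = -15170 + (-88 - 96) = -15170 - 184 = -15354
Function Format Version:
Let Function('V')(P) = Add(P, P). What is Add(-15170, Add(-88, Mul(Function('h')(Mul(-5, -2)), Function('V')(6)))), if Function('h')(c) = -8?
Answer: -15354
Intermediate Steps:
Function('V')(P) = Mul(2, P)
Add(-15170, Add(-88, Mul(Function('h')(Mul(-5, -2)), Function('V')(6)))) = Add(-15170, Add(-88, Mul(-8, Mul(2, 6)))) = Add(-15170, Add(-88, Mul(-8, 12))) = Add(-15170, Add(-88, -96)) = Add(-15170, -184) = -15354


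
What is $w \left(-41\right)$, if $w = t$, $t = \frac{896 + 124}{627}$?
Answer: $- \frac{13940}{209} \approx -66.699$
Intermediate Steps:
$t = \frac{340}{209}$ ($t = 1020 \cdot \frac{1}{627} = \frac{340}{209} \approx 1.6268$)
$w = \frac{340}{209} \approx 1.6268$
$w \left(-41\right) = \frac{340}{209} \left(-41\right) = - \frac{13940}{209}$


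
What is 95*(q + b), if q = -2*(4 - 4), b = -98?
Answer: -9310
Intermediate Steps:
q = 0 (q = -2*0 = 0)
95*(q + b) = 95*(0 - 98) = 95*(-98) = -9310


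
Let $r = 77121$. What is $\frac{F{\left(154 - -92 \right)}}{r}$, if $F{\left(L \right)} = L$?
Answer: $\frac{2}{627} \approx 0.0031898$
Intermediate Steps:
$\frac{F{\left(154 - -92 \right)}}{r} = \frac{154 - -92}{77121} = \left(154 + 92\right) \frac{1}{77121} = 246 \cdot \frac{1}{77121} = \frac{2}{627}$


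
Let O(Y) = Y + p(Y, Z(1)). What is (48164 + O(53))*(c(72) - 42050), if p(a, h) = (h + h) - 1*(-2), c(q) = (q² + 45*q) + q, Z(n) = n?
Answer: -1618007434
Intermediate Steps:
c(q) = q² + 46*q
p(a, h) = 2 + 2*h (p(a, h) = 2*h + 2 = 2 + 2*h)
O(Y) = 4 + Y (O(Y) = Y + (2 + 2*1) = Y + (2 + 2) = Y + 4 = 4 + Y)
(48164 + O(53))*(c(72) - 42050) = (48164 + (4 + 53))*(72*(46 + 72) - 42050) = (48164 + 57)*(72*118 - 42050) = 48221*(8496 - 42050) = 48221*(-33554) = -1618007434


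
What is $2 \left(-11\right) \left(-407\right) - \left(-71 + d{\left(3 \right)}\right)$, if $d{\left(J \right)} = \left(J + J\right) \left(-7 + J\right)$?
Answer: $9049$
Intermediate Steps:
$d{\left(J \right)} = 2 J \left(-7 + J\right)$
$2 \left(-11\right) \left(-407\right) - \left(-71 + d{\left(3 \right)}\right) = 2 \left(-11\right) \left(-407\right) + \left(71 - 2 \cdot 3 \left(-7 + 3\right)\right) = \left(-22\right) \left(-407\right) + \left(71 - 2 \cdot 3 \left(-4\right)\right) = 8954 + \left(71 - -24\right) = 8954 + \left(71 + 24\right) = 8954 + 95 = 9049$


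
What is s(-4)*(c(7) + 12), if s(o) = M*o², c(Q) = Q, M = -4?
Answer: -1216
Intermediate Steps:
s(o) = -4*o²
s(-4)*(c(7) + 12) = (-4*(-4)²)*(7 + 12) = -4*16*19 = -64*19 = -1216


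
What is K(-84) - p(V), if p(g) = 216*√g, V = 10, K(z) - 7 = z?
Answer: -77 - 216*√10 ≈ -760.05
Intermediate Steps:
K(z) = 7 + z
K(-84) - p(V) = (7 - 84) - 216*√10 = -77 - 216*√10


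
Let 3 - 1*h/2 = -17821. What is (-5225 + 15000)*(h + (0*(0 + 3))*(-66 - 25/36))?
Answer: 348459200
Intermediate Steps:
h = 35648 (h = 6 - 2*(-17821) = 6 + 35642 = 35648)
(-5225 + 15000)*(h + (0*(0 + 3))*(-66 - 25/36)) = (-5225 + 15000)*(35648 + (0*(0 + 3))*(-66 - 25/36)) = 9775*(35648 + (0*3)*(-66 - 25*1/36)) = 9775*(35648 + 0*(-66 - 25/36)) = 9775*(35648 + 0*(-2401/36)) = 9775*(35648 + 0) = 9775*35648 = 348459200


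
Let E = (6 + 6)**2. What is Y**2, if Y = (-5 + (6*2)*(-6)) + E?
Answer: 4489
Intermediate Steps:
E = 144 (E = 12**2 = 144)
Y = 67 (Y = (-5 + (6*2)*(-6)) + 144 = (-5 + 12*(-6)) + 144 = (-5 - 72) + 144 = -77 + 144 = 67)
Y**2 = 67**2 = 4489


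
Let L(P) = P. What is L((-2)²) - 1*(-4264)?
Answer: 4268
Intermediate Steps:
L((-2)²) - 1*(-4264) = (-2)² - 1*(-4264) = 4 + 4264 = 4268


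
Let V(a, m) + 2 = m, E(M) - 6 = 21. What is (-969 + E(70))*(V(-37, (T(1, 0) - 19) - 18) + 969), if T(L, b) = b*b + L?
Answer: -877002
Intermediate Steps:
E(M) = 27 (E(M) = 6 + 21 = 27)
T(L, b) = L + b² (T(L, b) = b² + L = L + b²)
V(a, m) = -2 + m
(-969 + E(70))*(V(-37, (T(1, 0) - 19) - 18) + 969) = (-969 + 27)*((-2 + (((1 + 0²) - 19) - 18)) + 969) = -942*((-2 + (((1 + 0) - 19) - 18)) + 969) = -942*((-2 + ((1 - 19) - 18)) + 969) = -942*((-2 + (-18 - 18)) + 969) = -942*((-2 - 36) + 969) = -942*(-38 + 969) = -942*931 = -877002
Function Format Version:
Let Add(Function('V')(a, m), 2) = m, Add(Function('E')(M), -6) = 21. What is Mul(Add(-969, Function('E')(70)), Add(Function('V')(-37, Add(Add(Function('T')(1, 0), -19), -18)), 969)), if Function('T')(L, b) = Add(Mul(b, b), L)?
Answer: -877002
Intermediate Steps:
Function('E')(M) = 27 (Function('E')(M) = Add(6, 21) = 27)
Function('T')(L, b) = Add(L, Pow(b, 2)) (Function('T')(L, b) = Add(Pow(b, 2), L) = Add(L, Pow(b, 2)))
Function('V')(a, m) = Add(-2, m)
Mul(Add(-969, Function('E')(70)), Add(Function('V')(-37, Add(Add(Function('T')(1, 0), -19), -18)), 969)) = Mul(Add(-969, 27), Add(Add(-2, Add(Add(Add(1, Pow(0, 2)), -19), -18)), 969)) = Mul(-942, Add(Add(-2, Add(Add(Add(1, 0), -19), -18)), 969)) = Mul(-942, Add(Add(-2, Add(Add(1, -19), -18)), 969)) = Mul(-942, Add(Add(-2, Add(-18, -18)), 969)) = Mul(-942, Add(Add(-2, -36), 969)) = Mul(-942, Add(-38, 969)) = Mul(-942, 931) = -877002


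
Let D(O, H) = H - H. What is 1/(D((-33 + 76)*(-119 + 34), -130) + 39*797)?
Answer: 1/31083 ≈ 3.2172e-5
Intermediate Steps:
D(O, H) = 0
1/(D((-33 + 76)*(-119 + 34), -130) + 39*797) = 1/(0 + 39*797) = 1/(0 + 31083) = 1/31083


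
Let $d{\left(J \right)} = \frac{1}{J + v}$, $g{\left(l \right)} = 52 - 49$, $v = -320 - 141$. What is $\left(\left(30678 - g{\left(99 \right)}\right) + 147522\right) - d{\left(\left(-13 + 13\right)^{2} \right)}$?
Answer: $\frac{82148818}{461} \approx 1.782 \cdot 10^{5}$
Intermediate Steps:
$v = -461$
$g{\left(l \right)} = 3$
$d{\left(J \right)} = \frac{1}{-461 + J}$ ($d{\left(J \right)} = \frac{1}{J - 461} = \frac{1}{-461 + J}$)
$\left(\left(30678 - g{\left(99 \right)}\right) + 147522\right) - d{\left(\left(-13 + 13\right)^{2} \right)} = \left(\left(30678 - 3\right) + 147522\right) - \frac{1}{-461 + \left(-13 + 13\right)^{2}} = \left(\left(30678 - 3\right) + 147522\right) - \frac{1}{-461 + 0^{2}} = \left(30675 + 147522\right) - \frac{1}{-461 + 0} = 178197 - \frac{1}{-461} = 178197 - - \frac{1}{461} = 178197 + \frac{1}{461} = \frac{82148818}{461}$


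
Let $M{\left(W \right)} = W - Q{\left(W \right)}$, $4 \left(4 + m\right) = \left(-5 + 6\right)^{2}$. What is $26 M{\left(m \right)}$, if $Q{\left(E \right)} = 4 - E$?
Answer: $-299$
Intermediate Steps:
$m = - \frac{15}{4}$ ($m = -4 + \frac{\left(-5 + 6\right)^{2}}{4} = -4 + \frac{1^{2}}{4} = -4 + \frac{1}{4} \cdot 1 = -4 + \frac{1}{4} = - \frac{15}{4} \approx -3.75$)
$M{\left(W \right)} = -4 + 2 W$ ($M{\left(W \right)} = W - \left(4 - W\right) = W + \left(-4 + W\right) = -4 + 2 W$)
$26 M{\left(m \right)} = 26 \left(-4 + 2 \left(- \frac{15}{4}\right)\right) = 26 \left(-4 - \frac{15}{2}\right) = 26 \left(- \frac{23}{2}\right) = -299$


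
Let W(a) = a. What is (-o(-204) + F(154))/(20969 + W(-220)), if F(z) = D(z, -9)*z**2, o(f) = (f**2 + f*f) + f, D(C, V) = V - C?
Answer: -3948736/20749 ≈ -190.31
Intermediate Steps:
o(f) = f + 2*f**2 (o(f) = (f**2 + f**2) + f = 2*f**2 + f = f + 2*f**2)
F(z) = z**2*(-9 - z) (F(z) = (-9 - z)*z**2 = z**2*(-9 - z))
(-o(-204) + F(154))/(20969 + W(-220)) = (-(-204)*(1 + 2*(-204)) + 154**2*(-9 - 1*154))/(20969 - 220) = (-(-204)*(1 - 408) + 23716*(-9 - 154))/20749 = (-(-204)*(-407) + 23716*(-163))*(1/20749) = (-1*83028 - 3865708)*(1/20749) = (-83028 - 3865708)*(1/20749) = -3948736*1/20749 = -3948736/20749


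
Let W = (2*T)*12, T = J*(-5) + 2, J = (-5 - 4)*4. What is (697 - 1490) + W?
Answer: 3575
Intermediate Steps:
J = -36 (J = -9*4 = -36)
T = 182 (T = -36*(-5) + 2 = 180 + 2 = 182)
W = 4368 (W = (2*182)*12 = 364*12 = 4368)
(697 - 1490) + W = (697 - 1490) + 4368 = -793 + 4368 = 3575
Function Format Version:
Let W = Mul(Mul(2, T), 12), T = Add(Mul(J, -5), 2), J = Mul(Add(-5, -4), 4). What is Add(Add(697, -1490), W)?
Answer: 3575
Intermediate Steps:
J = -36 (J = Mul(-9, 4) = -36)
T = 182 (T = Add(Mul(-36, -5), 2) = Add(180, 2) = 182)
W = 4368 (W = Mul(Mul(2, 182), 12) = Mul(364, 12) = 4368)
Add(Add(697, -1490), W) = Add(Add(697, -1490), 4368) = Add(-793, 4368) = 3575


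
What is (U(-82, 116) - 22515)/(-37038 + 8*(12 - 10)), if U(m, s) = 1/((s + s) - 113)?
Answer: 1339642/2202809 ≈ 0.60815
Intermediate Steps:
U(m, s) = 1/(-113 + 2*s) (U(m, s) = 1/(2*s - 113) = 1/(-113 + 2*s))
(U(-82, 116) - 22515)/(-37038 + 8*(12 - 10)) = (1/(-113 + 2*116) - 22515)/(-37038 + 8*(12 - 10)) = (1/(-113 + 232) - 22515)/(-37038 + 8*2) = (1/119 - 22515)/(-37038 + 16) = (1/119 - 22515)/(-37022) = -2679284/119*(-1/37022) = 1339642/2202809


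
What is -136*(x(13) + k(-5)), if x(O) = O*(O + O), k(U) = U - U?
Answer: -45968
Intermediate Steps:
k(U) = 0
x(O) = 2*O**2 (x(O) = O*(2*O) = 2*O**2)
-136*(x(13) + k(-5)) = -136*(2*13**2 + 0) = -136*(2*169 + 0) = -136*(338 + 0) = -136*338 = -45968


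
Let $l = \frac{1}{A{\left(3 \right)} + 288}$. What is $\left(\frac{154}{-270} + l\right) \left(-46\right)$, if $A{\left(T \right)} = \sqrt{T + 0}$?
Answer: $\frac{97329514}{3732345} + \frac{46 \sqrt{3}}{82941} \approx 26.078$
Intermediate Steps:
$A{\left(T \right)} = \sqrt{T}$
$l = \frac{1}{288 + \sqrt{3}}$ ($l = \frac{1}{\sqrt{3} + 288} = \frac{1}{288 + \sqrt{3}} \approx 0.0034515$)
$\left(\frac{154}{-270} + l\right) \left(-46\right) = \left(\frac{154}{-270} + \left(\frac{96}{27647} - \frac{\sqrt{3}}{82941}\right)\right) \left(-46\right) = \left(154 \left(- \frac{1}{270}\right) + \left(\frac{96}{27647} - \frac{\sqrt{3}}{82941}\right)\right) \left(-46\right) = \left(- \frac{77}{135} + \left(\frac{96}{27647} - \frac{\sqrt{3}}{82941}\right)\right) \left(-46\right) = \left(- \frac{2115859}{3732345} - \frac{\sqrt{3}}{82941}\right) \left(-46\right) = \frac{97329514}{3732345} + \frac{46 \sqrt{3}}{82941}$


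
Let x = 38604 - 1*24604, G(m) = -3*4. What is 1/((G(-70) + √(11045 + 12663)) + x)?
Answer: 3497/48910109 - √5927/97820218 ≈ 7.0711e-5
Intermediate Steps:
G(m) = -12
x = 14000 (x = 38604 - 24604 = 14000)
1/((G(-70) + √(11045 + 12663)) + x) = 1/((-12 + √(11045 + 12663)) + 14000) = 1/((-12 + √23708) + 14000) = 1/((-12 + 2*√5927) + 14000) = 1/(13988 + 2*√5927)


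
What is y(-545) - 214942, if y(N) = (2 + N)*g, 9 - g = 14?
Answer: -212227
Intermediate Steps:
g = -5 (g = 9 - 1*14 = 9 - 14 = -5)
y(N) = -10 - 5*N (y(N) = (2 + N)*(-5) = -10 - 5*N)
y(-545) - 214942 = (-10 - 5*(-545)) - 214942 = (-10 + 2725) - 214942 = 2715 - 214942 = -212227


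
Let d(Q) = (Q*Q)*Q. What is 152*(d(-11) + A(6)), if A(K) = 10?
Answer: -200792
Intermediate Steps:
d(Q) = Q**3 (d(Q) = Q**2*Q = Q**3)
152*(d(-11) + A(6)) = 152*((-11)**3 + 10) = 152*(-1331 + 10) = 152*(-1321) = -200792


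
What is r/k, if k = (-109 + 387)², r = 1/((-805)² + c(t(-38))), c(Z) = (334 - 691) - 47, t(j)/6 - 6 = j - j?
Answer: 1/50050741364 ≈ 1.9980e-11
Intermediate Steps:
t(j) = 36 (t(j) = 36 + 6*(j - j) = 36 + 6*0 = 36 + 0 = 36)
c(Z) = -404 (c(Z) = -357 - 47 = -404)
r = 1/647621 (r = 1/((-805)² - 404) = 1/(648025 - 404) = 1/647621 ≈ 1.5441e-6)
k = 77284 (k = 278² = 77284)
r/k = (1/647621)/77284 = (1/647621)*(1/77284) = 1/50050741364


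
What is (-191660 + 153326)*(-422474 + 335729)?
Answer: 3325282830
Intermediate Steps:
(-191660 + 153326)*(-422474 + 335729) = -38334*(-86745) = 3325282830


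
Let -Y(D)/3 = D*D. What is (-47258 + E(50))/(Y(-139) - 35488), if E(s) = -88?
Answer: 47346/93451 ≈ 0.50664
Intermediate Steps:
Y(D) = -3*D² (Y(D) = -3*D*D = -3*D²)
(-47258 + E(50))/(Y(-139) - 35488) = (-47258 - 88)/(-3*(-139)² - 35488) = -47346/(-3*19321 - 35488) = -47346/(-57963 - 35488) = -47346/(-93451) = -47346*(-1/93451) = 47346/93451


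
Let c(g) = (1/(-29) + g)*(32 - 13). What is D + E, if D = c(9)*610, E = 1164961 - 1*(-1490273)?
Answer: 80015186/29 ≈ 2.7591e+6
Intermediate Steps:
c(g) = -19/29 + 19*g (c(g) = (-1/29 + g)*19 = -19/29 + 19*g)
E = 2655234 (E = 1164961 + 1490273 = 2655234)
D = 3013400/29 (D = (-19/29 + 19*9)*610 = (-19/29 + 171)*610 = (4940/29)*610 = 3013400/29 ≈ 1.0391e+5)
D + E = 3013400/29 + 2655234 = 80015186/29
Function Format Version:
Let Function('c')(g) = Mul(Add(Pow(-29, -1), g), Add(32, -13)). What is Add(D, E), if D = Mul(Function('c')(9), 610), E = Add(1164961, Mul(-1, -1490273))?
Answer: Rational(80015186, 29) ≈ 2.7591e+6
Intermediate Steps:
Function('c')(g) = Add(Rational(-19, 29), Mul(19, g)) (Function('c')(g) = Mul(Add(Rational(-1, 29), g), 19) = Add(Rational(-19, 29), Mul(19, g)))
E = 2655234 (E = Add(1164961, 1490273) = 2655234)
D = Rational(3013400, 29) (D = Mul(Add(Rational(-19, 29), Mul(19, 9)), 610) = Mul(Add(Rational(-19, 29), 171), 610) = Mul(Rational(4940, 29), 610) = Rational(3013400, 29) ≈ 1.0391e+5)
Add(D, E) = Add(Rational(3013400, 29), 2655234) = Rational(80015186, 29)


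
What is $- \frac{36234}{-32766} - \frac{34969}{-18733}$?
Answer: $\frac{27644936}{9300083} \approx 2.9725$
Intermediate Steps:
$- \frac{36234}{-32766} - \frac{34969}{-18733} = \left(-36234\right) \left(- \frac{1}{32766}\right) - - \frac{3179}{1703} = \frac{6039}{5461} + \frac{3179}{1703} = \frac{27644936}{9300083}$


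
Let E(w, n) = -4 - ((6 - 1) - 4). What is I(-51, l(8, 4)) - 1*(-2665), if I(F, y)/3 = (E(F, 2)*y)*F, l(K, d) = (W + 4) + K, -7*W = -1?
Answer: 83680/7 ≈ 11954.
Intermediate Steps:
W = 1/7 (W = -1/7*(-1) = 1/7 ≈ 0.14286)
E(w, n) = -5 (E(w, n) = -4 - (5 - 4) = -4 - 1*1 = -4 - 1 = -5)
l(K, d) = 29/7 + K (l(K, d) = (1/7 + 4) + K = 29/7 + K)
I(F, y) = -15*F*y (I(F, y) = 3*((-5*y)*F) = 3*(-5*F*y) = -15*F*y)
I(-51, l(8, 4)) - 1*(-2665) = -15*(-51)*(29/7 + 8) - 1*(-2665) = -15*(-51)*85/7 + 2665 = 65025/7 + 2665 = 83680/7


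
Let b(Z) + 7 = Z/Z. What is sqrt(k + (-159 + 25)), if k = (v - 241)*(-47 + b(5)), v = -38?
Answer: sqrt(14653) ≈ 121.05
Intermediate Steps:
b(Z) = -6 (b(Z) = -7 + Z/Z = -7 + 1 = -6)
k = 14787 (k = (-38 - 241)*(-47 - 6) = -279*(-53) = 14787)
sqrt(k + (-159 + 25)) = sqrt(14787 + (-159 + 25)) = sqrt(14787 - 134) = sqrt(14653)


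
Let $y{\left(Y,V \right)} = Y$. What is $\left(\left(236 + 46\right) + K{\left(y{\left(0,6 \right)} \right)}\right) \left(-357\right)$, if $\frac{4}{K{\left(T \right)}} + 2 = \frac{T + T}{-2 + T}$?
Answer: $-99960$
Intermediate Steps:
$K{\left(T \right)} = \frac{4}{-2 + \frac{2 T}{-2 + T}}$ ($K{\left(T \right)} = \frac{4}{-2 + \frac{T + T}{-2 + T}} = \frac{4}{-2 + \frac{2 T}{-2 + T}}$)
$\left(\left(236 + 46\right) + K{\left(y{\left(0,6 \right)} \right)}\right) \left(-357\right) = \left(\left(236 + 46\right) + \left(-2 + 0\right)\right) \left(-357\right) = \left(282 - 2\right) \left(-357\right) = 280 \left(-357\right) = -99960$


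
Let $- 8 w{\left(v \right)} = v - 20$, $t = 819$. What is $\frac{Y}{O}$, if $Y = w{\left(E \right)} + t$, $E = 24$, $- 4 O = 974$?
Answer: $- \frac{1637}{487} \approx -3.3614$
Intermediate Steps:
$O = - \frac{487}{2}$ ($O = \left(- \frac{1}{4}\right) 974 = - \frac{487}{2} \approx -243.5$)
$w{\left(v \right)} = \frac{5}{2} - \frac{v}{8}$ ($w{\left(v \right)} = - \frac{v - 20}{8} = - \frac{-20 + v}{8} = \frac{5}{2} - \frac{v}{8}$)
$Y = \frac{1637}{2}$ ($Y = \left(\frac{5}{2} - 3\right) + 819 = - \frac{1}{2} + 819 = \frac{1637}{2} \approx 818.5$)
$\frac{Y}{O} = \frac{1637}{2 \left(- \frac{487}{2}\right)} = \frac{1637}{2} \left(- \frac{2}{487}\right) = - \frac{1637}{487}$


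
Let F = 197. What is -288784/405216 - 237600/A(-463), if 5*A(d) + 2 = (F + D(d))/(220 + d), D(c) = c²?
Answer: 608944125871/453867246 ≈ 1341.7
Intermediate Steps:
A(d) = -⅖ + (197 + d²)/(5*(220 + d)) (A(d) = -⅖ + ((197 + d²)/(220 + d))/5 = -⅖ + (197 + d²)/(5*(220 + d)))
-288784/405216 - 237600/A(-463) = -288784/405216 - 237600*5*(220 - 463)/(-243 + (-463)² - 2*(-463)) = -288784*1/405216 - 237600*(-1215/(-243 + 214369 + 926)) = -18049/25326 - 237600/((⅕)*(-1/243)*215052) = -18049/25326 - 237600/(-71684/405) = -18049/25326 - 237600*(-405/71684) = -18049/25326 + 24057000/17921 = 608944125871/453867246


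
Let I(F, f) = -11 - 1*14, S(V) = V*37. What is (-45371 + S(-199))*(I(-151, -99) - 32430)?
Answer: 1711481970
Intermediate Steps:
S(V) = 37*V
I(F, f) = -25 (I(F, f) = -11 - 14 = -25)
(-45371 + S(-199))*(I(-151, -99) - 32430) = (-45371 + 37*(-199))*(-25 - 32430) = (-45371 - 7363)*(-32455) = -52734*(-32455) = 1711481970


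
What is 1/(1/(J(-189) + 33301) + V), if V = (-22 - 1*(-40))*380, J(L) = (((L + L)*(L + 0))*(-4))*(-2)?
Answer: 604837/4137085081 ≈ 0.00014620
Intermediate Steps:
J(L) = 16*L² (J(L) = (((2*L)*L)*(-4))*(-2) = ((2*L²)*(-4))*(-2) = -8*L²*(-2) = 16*L²)
V = 6840 (V = (-22 + 40)*380 = 18*380 = 6840)
1/(1/(J(-189) + 33301) + V) = 1/(1/(16*(-189)² + 33301) + 6840) = 1/(1/(16*35721 + 33301) + 6840) = 1/(1/(571536 + 33301) + 6840) = 1/(1/604837 + 6840) = 1/(4137085081/604837) = 604837/4137085081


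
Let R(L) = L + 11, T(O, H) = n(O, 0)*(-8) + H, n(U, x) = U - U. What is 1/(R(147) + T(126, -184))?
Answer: -1/26 ≈ -0.038462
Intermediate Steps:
n(U, x) = 0
T(O, H) = H (T(O, H) = 0*(-8) + H = 0 + H = H)
R(L) = 11 + L
1/(R(147) + T(126, -184)) = 1/((11 + 147) - 184) = 1/(158 - 184) = 1/(-26) = -1/26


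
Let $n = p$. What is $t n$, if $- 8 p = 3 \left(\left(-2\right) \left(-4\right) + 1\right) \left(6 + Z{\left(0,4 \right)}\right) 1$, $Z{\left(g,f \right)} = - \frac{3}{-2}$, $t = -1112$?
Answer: $\frac{56295}{2} \approx 28148.0$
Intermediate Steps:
$Z{\left(g,f \right)} = \frac{3}{2}$ ($Z{\left(g,f \right)} = \left(-3\right) \left(- \frac{1}{2}\right) = \frac{3}{2}$)
$p = - \frac{405}{16}$ ($p = - \frac{3 \left(\left(-2\right) \left(-4\right) + 1\right) \left(6 + \frac{3}{2}\right) 1}{8} = - \frac{3 \left(8 + 1\right) \frac{15}{2} \cdot 1}{8} = - \frac{3 \cdot 9 \cdot \frac{15}{2} \cdot 1}{8} = - \frac{3 \cdot \frac{135}{2} \cdot 1}{8} = - \frac{\frac{405}{2} \cdot 1}{8} = \left(- \frac{1}{8}\right) \frac{405}{2} = - \frac{405}{16} \approx -25.313$)
$n = - \frac{405}{16} \approx -25.313$
$t n = \left(-1112\right) \left(- \frac{405}{16}\right) = \frac{56295}{2}$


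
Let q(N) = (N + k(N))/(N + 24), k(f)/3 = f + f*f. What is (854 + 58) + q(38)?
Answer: 30514/31 ≈ 984.32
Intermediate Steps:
k(f) = 3*f + 3*f² (k(f) = 3*(f + f*f) = 3*(f + f²) = 3*f + 3*f²)
q(N) = (N + 3*N*(1 + N))/(24 + N) (q(N) = (N + 3*N*(1 + N))/(N + 24) = (N + 3*N*(1 + N))/(24 + N))
(854 + 58) + q(38) = (854 + 58) + 38*(4 + 3*38)/(24 + 38) = 912 + 38*(4 + 114)/62 = 912 + 38*(1/62)*118 = 912 + 2242/31 = 30514/31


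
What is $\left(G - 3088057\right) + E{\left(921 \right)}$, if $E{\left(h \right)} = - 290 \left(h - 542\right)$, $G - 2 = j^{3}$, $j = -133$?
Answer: $-5550602$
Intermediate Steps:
$G = -2352635$ ($G = 2 + \left(-133\right)^{3} = 2 - 2352637 = -2352635$)
$E{\left(h \right)} = 157180 - 290 h$ ($E{\left(h \right)} = - 290 \left(-542 + h\right) = 157180 - 290 h$)
$\left(G - 3088057\right) + E{\left(921 \right)} = \left(-2352635 - 3088057\right) + \left(157180 - 267090\right) = -5440692 + \left(157180 - 267090\right) = -5440692 - 109910 = -5550602$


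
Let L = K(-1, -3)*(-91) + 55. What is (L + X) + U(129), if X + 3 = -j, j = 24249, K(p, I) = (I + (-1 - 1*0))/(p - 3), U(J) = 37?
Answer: -24251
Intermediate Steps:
K(p, I) = (-1 + I)/(-3 + p) (K(p, I) = (I + (-1 + 0))/(-3 + p) = (I - 1)/(-3 + p) = (-1 + I)/(-3 + p))
L = -36 (L = ((-1 - 3)/(-3 - 1))*(-91) + 55 = (-4/(-4))*(-91) + 55 = -¼*(-4)*(-91) + 55 = 1*(-91) + 55 = -91 + 55 = -36)
X = -24252 (X = -3 - 1*24249 = -3 - 24249 = -24252)
(L + X) + U(129) = (-36 - 24252) + 37 = -24288 + 37 = -24251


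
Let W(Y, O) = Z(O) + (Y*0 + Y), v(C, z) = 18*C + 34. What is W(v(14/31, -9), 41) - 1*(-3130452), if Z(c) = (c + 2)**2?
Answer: 97102637/31 ≈ 3.1323e+6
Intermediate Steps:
Z(c) = (2 + c)**2
v(C, z) = 34 + 18*C
W(Y, O) = Y + (2 + O)**2 (W(Y, O) = (2 + O)**2 + (Y*0 + Y) = (2 + O)**2 + (0 + Y) = (2 + O)**2 + Y = Y + (2 + O)**2)
W(v(14/31, -9), 41) - 1*(-3130452) = ((34 + 18*(14/31)) + (2 + 41)**2) - 1*(-3130452) = ((34 + 18*(14*(1/31))) + 43**2) + 3130452 = ((34 + 18*(14/31)) + 1849) + 3130452 = ((34 + 252/31) + 1849) + 3130452 = (1306/31 + 1849) + 3130452 = 58625/31 + 3130452 = 97102637/31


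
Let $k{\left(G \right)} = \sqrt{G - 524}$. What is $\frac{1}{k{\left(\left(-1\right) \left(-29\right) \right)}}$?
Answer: $- \frac{i \sqrt{55}}{165} \approx - 0.044947 i$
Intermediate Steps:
$k{\left(G \right)} = \sqrt{-524 + G}$
$\frac{1}{k{\left(\left(-1\right) \left(-29\right) \right)}} = \frac{1}{\sqrt{-524 - -29}} = \frac{1}{\sqrt{-524 + 29}} = \frac{1}{\sqrt{-495}} = \frac{1}{3 i \sqrt{55}} = - \frac{i \sqrt{55}}{165}$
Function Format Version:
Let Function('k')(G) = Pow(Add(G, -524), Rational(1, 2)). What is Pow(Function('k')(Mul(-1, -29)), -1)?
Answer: Mul(Rational(-1, 165), I, Pow(55, Rational(1, 2))) ≈ Mul(-0.044947, I)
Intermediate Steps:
Function('k')(G) = Pow(Add(-524, G), Rational(1, 2))
Pow(Function('k')(Mul(-1, -29)), -1) = Pow(Pow(Add(-524, Mul(-1, -29)), Rational(1, 2)), -1) = Pow(Pow(Add(-524, 29), Rational(1, 2)), -1) = Pow(Pow(-495, Rational(1, 2)), -1) = Pow(Mul(3, I, Pow(55, Rational(1, 2))), -1) = Mul(Rational(-1, 165), I, Pow(55, Rational(1, 2)))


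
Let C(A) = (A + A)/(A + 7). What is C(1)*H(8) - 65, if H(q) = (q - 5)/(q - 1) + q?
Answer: -1761/28 ≈ -62.893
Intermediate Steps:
C(A) = 2*A/(7 + A) (C(A) = (2*A)/(7 + A) = 2*A/(7 + A))
H(q) = q + (-5 + q)/(-1 + q) (H(q) = (-5 + q)/(-1 + q) + q = q + (-5 + q)/(-1 + q))
C(1)*H(8) - 65 = (2*1/(7 + 1))*((-5 + 8²)/(-1 + 8)) - 65 = (2*1/8)*((-5 + 64)/7) - 65 = (2*1*(⅛))*((⅐)*59) - 65 = (¼)*(59/7) - 65 = 59/28 - 65 = -1761/28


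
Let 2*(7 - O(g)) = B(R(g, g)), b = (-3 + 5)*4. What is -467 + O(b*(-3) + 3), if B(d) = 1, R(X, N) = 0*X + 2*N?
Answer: -921/2 ≈ -460.50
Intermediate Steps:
b = 8 (b = 2*4 = 8)
R(X, N) = 2*N (R(X, N) = 0 + 2*N = 2*N)
O(g) = 13/2 (O(g) = 7 - 1/2*1 = 7 - 1/2 = 13/2)
-467 + O(b*(-3) + 3) = -467 + 13/2 = -921/2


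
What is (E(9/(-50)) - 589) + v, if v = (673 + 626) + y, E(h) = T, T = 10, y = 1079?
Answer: 1799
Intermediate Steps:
E(h) = 10
v = 2378 (v = (673 + 626) + 1079 = 1299 + 1079 = 2378)
(E(9/(-50)) - 589) + v = (10 - 589) + 2378 = -579 + 2378 = 1799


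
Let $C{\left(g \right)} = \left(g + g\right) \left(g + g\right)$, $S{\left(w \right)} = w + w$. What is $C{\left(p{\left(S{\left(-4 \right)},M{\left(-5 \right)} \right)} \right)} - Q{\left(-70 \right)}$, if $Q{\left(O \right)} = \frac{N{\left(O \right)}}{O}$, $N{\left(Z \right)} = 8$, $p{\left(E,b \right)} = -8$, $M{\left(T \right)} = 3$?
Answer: $\frac{8964}{35} \approx 256.11$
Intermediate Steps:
$S{\left(w \right)} = 2 w$
$Q{\left(O \right)} = \frac{8}{O}$
$C{\left(g \right)} = 4 g^{2}$ ($C{\left(g \right)} = 2 g 2 g = 4 g^{2}$)
$C{\left(p{\left(S{\left(-4 \right)},M{\left(-5 \right)} \right)} \right)} - Q{\left(-70 \right)} = 4 \left(-8\right)^{2} - \frac{8}{-70} = 4 \cdot 64 - 8 \left(- \frac{1}{70}\right) = 256 - - \frac{4}{35} = 256 + \frac{4}{35} = \frac{8964}{35}$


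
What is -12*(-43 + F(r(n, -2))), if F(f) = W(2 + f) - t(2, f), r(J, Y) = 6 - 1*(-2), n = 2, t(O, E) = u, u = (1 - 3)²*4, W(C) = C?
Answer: 588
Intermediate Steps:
u = 16 (u = (-2)²*4 = 4*4 = 16)
t(O, E) = 16
r(J, Y) = 8 (r(J, Y) = 6 + 2 = 8)
F(f) = -14 + f (F(f) = (2 + f) - 1*16 = (2 + f) - 16 = -14 + f)
-12*(-43 + F(r(n, -2))) = -12*(-43 + (-14 + 8)) = -12*(-43 - 6) = -12*(-49) = 588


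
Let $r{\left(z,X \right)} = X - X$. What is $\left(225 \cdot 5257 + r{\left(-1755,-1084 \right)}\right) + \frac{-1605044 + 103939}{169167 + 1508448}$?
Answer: $\frac{396864692254}{335523} \approx 1.1828 \cdot 10^{6}$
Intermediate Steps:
$r{\left(z,X \right)} = 0$
$\left(225 \cdot 5257 + r{\left(-1755,-1084 \right)}\right) + \frac{-1605044 + 103939}{169167 + 1508448} = \left(225 \cdot 5257 + 0\right) + \frac{-1605044 + 103939}{169167 + 1508448} = \left(1182825 + 0\right) - \frac{1501105}{1677615} = 1182825 - \frac{300221}{335523} = \frac{396864692254}{335523}$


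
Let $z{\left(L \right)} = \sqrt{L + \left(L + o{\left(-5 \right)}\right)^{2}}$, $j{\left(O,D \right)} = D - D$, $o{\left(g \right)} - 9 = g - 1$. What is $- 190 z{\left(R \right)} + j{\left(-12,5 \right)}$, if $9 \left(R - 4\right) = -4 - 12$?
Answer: $- \frac{190 \sqrt{2389}}{9} \approx -1031.9$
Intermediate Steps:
$o{\left(g \right)} = 8 + g$ ($o{\left(g \right)} = 9 + \left(g - 1\right) = 9 + \left(-1 + g\right) = 8 + g$)
$R = \frac{20}{9}$ ($R = 4 + \frac{-4 - 12}{9} = 4 + \frac{1}{9} \left(-16\right) = 4 - \frac{16}{9} = \frac{20}{9} \approx 2.2222$)
$j{\left(O,D \right)} = 0$
$z{\left(L \right)} = \sqrt{L + \left(3 + L\right)^{2}}$ ($z{\left(L \right)} = \sqrt{L + \left(L + \left(8 - 5\right)\right)^{2}} = \sqrt{L + \left(L + 3\right)^{2}} = \sqrt{L + \left(3 + L\right)^{2}}$)
$- 190 z{\left(R \right)} + j{\left(-12,5 \right)} = - 190 \sqrt{\frac{20}{9} + \left(3 + \frac{20}{9}\right)^{2}} + 0 = - 190 \sqrt{\frac{20}{9} + \left(\frac{47}{9}\right)^{2}} + 0 = - 190 \sqrt{\frac{20}{9} + \frac{2209}{81}} + 0 = - 190 \sqrt{\frac{2389}{81}} + 0 = - 190 \frac{\sqrt{2389}}{9} + 0 = - \frac{190 \sqrt{2389}}{9} + 0 = - \frac{190 \sqrt{2389}}{9}$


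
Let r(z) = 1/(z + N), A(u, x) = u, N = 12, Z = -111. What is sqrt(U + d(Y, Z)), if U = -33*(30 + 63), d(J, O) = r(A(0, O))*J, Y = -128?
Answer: I*sqrt(27717)/3 ≈ 55.495*I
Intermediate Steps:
r(z) = 1/(12 + z) (r(z) = 1/(z + 12) = 1/(12 + z))
d(J, O) = J/12 (d(J, O) = J/(12 + 0) = J/12)
U = -3069 (U = -33*93 = -3069)
sqrt(U + d(Y, Z)) = sqrt(-3069 + (1/12)*(-128)) = sqrt(-3069 - 32/3) = sqrt(-9239/3) = I*sqrt(27717)/3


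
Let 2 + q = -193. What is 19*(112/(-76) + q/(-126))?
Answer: 59/42 ≈ 1.4048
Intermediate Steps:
q = -195 (q = -2 - 193 = -195)
19*(112/(-76) + q/(-126)) = 19*(112/(-76) - 195/(-126)) = 19*(112*(-1/76) - 195*(-1/126)) = 19*(-28/19 + 65/42) = 19*(59/798) = 59/42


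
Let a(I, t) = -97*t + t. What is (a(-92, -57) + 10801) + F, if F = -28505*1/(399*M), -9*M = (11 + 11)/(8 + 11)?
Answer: 2591557/154 ≈ 16828.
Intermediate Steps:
a(I, t) = -96*t
M = -22/171 (M = -(11 + 11)/(9*(8 + 11)) = -22/(9*19) = -⅑*22/19 = -22/171 ≈ -0.12865)
F = 85515/154 (F = -28505/(-19*(-22/171)*(-21)) = -28505/((22/9)*(-21)) = -28505/(-154/3) = -28505*(-3/154) = 85515/154 ≈ 555.29)
(a(-92, -57) + 10801) + F = (-96*(-57) + 10801) + 85515/154 = (5472 + 10801) + 85515/154 = 16273 + 85515/154 = 2591557/154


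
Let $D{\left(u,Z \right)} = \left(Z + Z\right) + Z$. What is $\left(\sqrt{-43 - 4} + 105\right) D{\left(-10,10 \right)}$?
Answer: $3150 + 30 i \sqrt{47} \approx 3150.0 + 205.67 i$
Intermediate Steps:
$D{\left(u,Z \right)} = 3 Z$ ($D{\left(u,Z \right)} = 2 Z + Z = 3 Z$)
$\left(\sqrt{-43 - 4} + 105\right) D{\left(-10,10 \right)} = \left(\sqrt{-43 - 4} + 105\right) 3 \cdot 10 = \left(\sqrt{-47} + 105\right) 30 = \left(i \sqrt{47} + 105\right) 30 = \left(105 + i \sqrt{47}\right) 30 = 3150 + 30 i \sqrt{47}$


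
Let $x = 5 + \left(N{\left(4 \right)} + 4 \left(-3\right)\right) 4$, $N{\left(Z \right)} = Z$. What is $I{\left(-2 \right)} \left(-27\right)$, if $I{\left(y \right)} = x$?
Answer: $729$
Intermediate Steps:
$x = -27$ ($x = 5 + \left(4 + 4 \left(-3\right)\right) 4 = 5 + \left(4 - 12\right) 4 = 5 - 32 = -27$)
$I{\left(y \right)} = -27$
$I{\left(-2 \right)} \left(-27\right) = \left(-27\right) \left(-27\right) = 729$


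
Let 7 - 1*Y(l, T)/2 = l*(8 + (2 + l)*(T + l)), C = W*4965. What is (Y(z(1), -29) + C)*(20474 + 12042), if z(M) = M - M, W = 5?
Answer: 807664924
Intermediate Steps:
C = 24825 (C = 5*4965 = 24825)
z(M) = 0
Y(l, T) = 14 - 2*l*(8 + (2 + l)*(T + l))
(Y(z(1), -29) + C)*(20474 + 12042) = ((14 - 16*0 - 4*0² - 2*0³ - 4*(-29)*0 - 2*(-29)*0²) + 24825)*(20474 + 12042) = ((14 + 0 - 4*0 - 2*0 + 0 - 2*(-29)*0) + 24825)*32516 = ((14 + 0 + 0 + 0 + 0 + 0) + 24825)*32516 = (14 + 24825)*32516 = 24839*32516 = 807664924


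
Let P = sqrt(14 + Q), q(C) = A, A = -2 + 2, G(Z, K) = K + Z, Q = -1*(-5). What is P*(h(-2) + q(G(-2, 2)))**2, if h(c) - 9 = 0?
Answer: 81*sqrt(19) ≈ 353.07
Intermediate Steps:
Q = 5
A = 0
q(C) = 0
h(c) = 9 (h(c) = 9 + 0 = 9)
P = sqrt(19) (P = sqrt(14 + 5) = sqrt(19) ≈ 4.3589)
P*(h(-2) + q(G(-2, 2)))**2 = sqrt(19)*(9 + 0)**2 = sqrt(19)*9**2 = sqrt(19)*81 = 81*sqrt(19)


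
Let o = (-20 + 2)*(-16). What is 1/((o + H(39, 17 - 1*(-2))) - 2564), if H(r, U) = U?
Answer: -1/2257 ≈ -0.00044307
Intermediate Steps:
o = 288 (o = -18*(-16) = 288)
1/((o + H(39, 17 - 1*(-2))) - 2564) = 1/((288 + (17 - 1*(-2))) - 2564) = 1/((288 + (17 + 2)) - 2564) = 1/((288 + 19) - 2564) = 1/(307 - 2564) = 1/(-2257) = -1/2257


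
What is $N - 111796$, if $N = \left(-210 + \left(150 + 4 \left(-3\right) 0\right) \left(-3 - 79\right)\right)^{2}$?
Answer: $156388304$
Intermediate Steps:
$N = 156500100$ ($N = \left(-210 + \left(150 - 0\right) \left(-82\right)\right)^{2} = \left(-210 + \left(150 + 0\right) \left(-82\right)\right)^{2} = \left(-210 + 150 \left(-82\right)\right)^{2} = \left(-210 - 12300\right)^{2} = \left(-12510\right)^{2} = 156500100$)
$N - 111796 = 156500100 - 111796 = 156388304$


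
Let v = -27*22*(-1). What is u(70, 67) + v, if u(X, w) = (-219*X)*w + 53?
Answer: -1026463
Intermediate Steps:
v = 594 (v = -594*(-1) = 594)
u(X, w) = 53 - 219*X*w (u(X, w) = -219*X*w + 53 = 53 - 219*X*w)
u(70, 67) + v = (53 - 219*70*67) + 594 = (53 - 1027110) + 594 = -1027057 + 594 = -1026463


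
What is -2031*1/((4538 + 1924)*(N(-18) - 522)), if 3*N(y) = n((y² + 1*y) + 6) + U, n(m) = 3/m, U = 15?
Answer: 35204/57907777 ≈ 0.00060793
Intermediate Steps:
N(y) = 5 + 1/(6 + y + y²) (N(y) = (3/((y² + 1*y) + 6) + 15)/3 = (3/((y² + y) + 6) + 15)/3 = (3/((y + y²) + 6) + 15)/3 = (3/(6 + y + y²) + 15)/3 = (15 + 3/(6 + y + y²))/3 = 5 + 1/(6 + y + y²))
-2031*1/((4538 + 1924)*(N(-18) - 522)) = -2031*1/((4538 + 1924)*((31 + 5*(-18) + 5*(-18)²)/(6 - 18 + (-18)²) - 522)) = -2031*1/(6462*((31 - 90 + 5*324)/(6 - 18 + 324) - 522)) = -2031*1/(6462*((31 - 90 + 1620)/312 - 522)) = -2031*1/(6462*((1/312)*1561 - 522)) = -2031*1/(6462*(1561/312 - 522)) = -2031/(6462*(-161303/312)) = -2031/(-173723331/52) = -2031*(-52/173723331) = 35204/57907777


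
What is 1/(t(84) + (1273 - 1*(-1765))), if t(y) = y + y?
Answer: 1/3206 ≈ 0.00031192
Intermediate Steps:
t(y) = 2*y
1/(t(84) + (1273 - 1*(-1765))) = 1/(2*84 + (1273 - 1*(-1765))) = 1/(168 + (1273 + 1765)) = 1/(168 + 3038) = 1/3206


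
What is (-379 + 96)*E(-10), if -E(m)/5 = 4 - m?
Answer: 19810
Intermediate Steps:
E(m) = -20 + 5*m (E(m) = -5*(4 - m) = -20 + 5*m)
(-379 + 96)*E(-10) = (-379 + 96)*(-20 + 5*(-10)) = -283*(-20 - 50) = -283*(-70) = 19810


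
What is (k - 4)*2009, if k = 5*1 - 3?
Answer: -4018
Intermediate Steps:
k = 2 (k = 5 - 3 = 2)
(k - 4)*2009 = (2 - 4)*2009 = -2*2009 = -4018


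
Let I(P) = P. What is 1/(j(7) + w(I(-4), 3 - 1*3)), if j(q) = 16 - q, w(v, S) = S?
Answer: ⅑ ≈ 0.11111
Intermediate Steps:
1/(j(7) + w(I(-4), 3 - 1*3)) = 1/((16 - 1*7) + (3 - 1*3)) = 1/((16 - 7) + (3 - 3)) = 1/(9 + 0) = 1/9 = ⅑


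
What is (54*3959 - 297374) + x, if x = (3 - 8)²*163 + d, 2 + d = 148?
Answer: -79367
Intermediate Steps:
d = 146 (d = -2 + 148 = 146)
x = 4221 (x = (3 - 8)²*163 + 146 = (-5)²*163 + 146 = 25*163 + 146 = 4075 + 146 = 4221)
(54*3959 - 297374) + x = (54*3959 - 297374) + 4221 = (213786 - 297374) + 4221 = -83588 + 4221 = -79367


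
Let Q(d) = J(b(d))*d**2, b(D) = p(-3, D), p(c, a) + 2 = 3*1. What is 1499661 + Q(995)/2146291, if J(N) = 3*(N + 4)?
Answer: 3218723757726/2146291 ≈ 1.4997e+6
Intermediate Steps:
p(c, a) = 1 (p(c, a) = -2 + 3*1 = -2 + 3 = 1)
b(D) = 1
J(N) = 12 + 3*N (J(N) = 3*(4 + N) = 12 + 3*N)
Q(d) = 15*d**2 (Q(d) = (12 + 3*1)*d**2 = (12 + 3)*d**2 = 15*d**2)
1499661 + Q(995)/2146291 = 1499661 + (15*995**2)/2146291 = 1499661 + (15*990025)*(1/2146291) = 1499661 + 14850375*(1/2146291) = 1499661 + 14850375/2146291 = 3218723757726/2146291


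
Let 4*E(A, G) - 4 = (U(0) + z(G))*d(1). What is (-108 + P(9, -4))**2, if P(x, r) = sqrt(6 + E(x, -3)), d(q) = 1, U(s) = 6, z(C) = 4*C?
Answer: (216 - sqrt(22))**2/4 ≈ 11163.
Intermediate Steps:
E(A, G) = 5/2 + G (E(A, G) = 1 + ((6 + 4*G)*1)/4 = 1 + (6 + 4*G)/4 = 1 + (3/2 + G) = 5/2 + G)
P(x, r) = sqrt(22)/2 (P(x, r) = sqrt(6 + (5/2 - 3)) = sqrt(6 - 1/2) = sqrt(11/2) = sqrt(22)/2)
(-108 + P(9, -4))**2 = (-108 + sqrt(22)/2)**2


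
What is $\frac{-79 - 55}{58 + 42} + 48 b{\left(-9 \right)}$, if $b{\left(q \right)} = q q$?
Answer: $\frac{194333}{50} \approx 3886.7$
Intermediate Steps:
$b{\left(q \right)} = q^{2}$
$\frac{-79 - 55}{58 + 42} + 48 b{\left(-9 \right)} = \frac{-79 - 55}{58 + 42} + 48 \left(-9\right)^{2} = - \frac{134}{100} + 48 \cdot 81 = \left(-134\right) \frac{1}{100} + 3888 = - \frac{67}{50} + 3888 = \frac{194333}{50}$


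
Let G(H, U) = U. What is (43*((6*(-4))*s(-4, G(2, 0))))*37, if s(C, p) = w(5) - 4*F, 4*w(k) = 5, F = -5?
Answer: -811410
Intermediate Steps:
w(k) = 5/4 (w(k) = (1/4)*5 = 5/4)
s(C, p) = 85/4 (s(C, p) = 5/4 - 4*(-5) = 5/4 + 20 = 85/4)
(43*((6*(-4))*s(-4, G(2, 0))))*37 = (43*((6*(-4))*(85/4)))*37 = (43*(-24*85/4))*37 = (43*(-510))*37 = -21930*37 = -811410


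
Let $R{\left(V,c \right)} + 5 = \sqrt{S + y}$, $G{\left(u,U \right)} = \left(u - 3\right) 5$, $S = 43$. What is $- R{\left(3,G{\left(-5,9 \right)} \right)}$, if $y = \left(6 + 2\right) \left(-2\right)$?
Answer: $5 - 3 \sqrt{3} \approx -0.19615$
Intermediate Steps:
$y = -16$ ($y = 8 \left(-2\right) = -16$)
$G{\left(u,U \right)} = -15 + 5 u$ ($G{\left(u,U \right)} = \left(-3 + u\right) 5 = -15 + 5 u$)
$R{\left(V,c \right)} = -5 + 3 \sqrt{3}$ ($R{\left(V,c \right)} = -5 + \sqrt{43 - 16} = -5 + \sqrt{27} = -5 + 3 \sqrt{3}$)
$- R{\left(3,G{\left(-5,9 \right)} \right)} = - (-5 + 3 \sqrt{3}) = 5 - 3 \sqrt{3}$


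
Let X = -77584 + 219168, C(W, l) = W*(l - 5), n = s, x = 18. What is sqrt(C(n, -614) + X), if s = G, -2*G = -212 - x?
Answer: sqrt(70399) ≈ 265.33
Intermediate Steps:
G = 115 (G = -(-212 - 1*18)/2 = -(-212 - 18)/2 = -1/2*(-230) = 115)
s = 115
n = 115
C(W, l) = W*(-5 + l)
X = 141584
sqrt(C(n, -614) + X) = sqrt(115*(-5 - 614) + 141584) = sqrt(115*(-619) + 141584) = sqrt(-71185 + 141584) = sqrt(70399)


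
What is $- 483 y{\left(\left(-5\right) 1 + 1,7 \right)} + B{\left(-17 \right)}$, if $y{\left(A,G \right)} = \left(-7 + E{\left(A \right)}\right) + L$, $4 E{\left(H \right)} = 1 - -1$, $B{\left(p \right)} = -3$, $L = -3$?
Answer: $\frac{9171}{2} \approx 4585.5$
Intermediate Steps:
$E{\left(H \right)} = \frac{1}{2}$ ($E{\left(H \right)} = \frac{1 - -1}{4} = \frac{1 + 1}{4} = \frac{1}{4} \cdot 2 = \frac{1}{2}$)
$y{\left(A,G \right)} = - \frac{19}{2}$ ($y{\left(A,G \right)} = \left(-7 + \frac{1}{2}\right) - 3 = - \frac{13}{2} - 3 = - \frac{19}{2}$)
$- 483 y{\left(\left(-5\right) 1 + 1,7 \right)} + B{\left(-17 \right)} = \left(-483\right) \left(- \frac{19}{2}\right) - 3 = \frac{9177}{2} - 3 = \frac{9171}{2}$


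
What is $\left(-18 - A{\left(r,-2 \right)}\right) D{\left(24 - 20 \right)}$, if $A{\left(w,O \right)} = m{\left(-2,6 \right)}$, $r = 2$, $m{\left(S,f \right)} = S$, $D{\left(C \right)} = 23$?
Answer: $-368$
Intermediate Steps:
$A{\left(w,O \right)} = -2$
$\left(-18 - A{\left(r,-2 \right)}\right) D{\left(24 - 20 \right)} = \left(-18 - -2\right) 23 = \left(-18 + 2\right) 23 = \left(-16\right) 23 = -368$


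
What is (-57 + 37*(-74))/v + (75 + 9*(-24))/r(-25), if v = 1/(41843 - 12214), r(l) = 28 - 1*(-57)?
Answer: -7039109816/85 ≈ -8.2813e+7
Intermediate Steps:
r(l) = 85 (r(l) = 28 + 57 = 85)
v = 1/29629 ≈ 3.3751e-5
(-57 + 37*(-74))/v + (75 + 9*(-24))/r(-25) = (-57 + 37*(-74))/(1/29629) + (75 + 9*(-24))/85 = (-57 - 2738)*29629 + (75 - 216)*(1/85) = -2795*29629 - 141*1/85 = -82813055 - 141/85 = -7039109816/85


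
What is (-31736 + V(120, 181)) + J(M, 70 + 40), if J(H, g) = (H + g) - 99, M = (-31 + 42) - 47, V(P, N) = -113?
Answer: -31874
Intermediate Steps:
M = -36 (M = 11 - 47 = -36)
J(H, g) = -99 + H + g
(-31736 + V(120, 181)) + J(M, 70 + 40) = (-31736 - 113) + (-99 - 36 + (70 + 40)) = -31849 + (-99 - 36 + 110) = -31849 - 25 = -31874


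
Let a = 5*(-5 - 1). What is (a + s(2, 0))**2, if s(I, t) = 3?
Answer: 729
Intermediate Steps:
a = -30 (a = 5*(-6) = -30)
(a + s(2, 0))**2 = (-30 + 3)**2 = (-27)**2 = 729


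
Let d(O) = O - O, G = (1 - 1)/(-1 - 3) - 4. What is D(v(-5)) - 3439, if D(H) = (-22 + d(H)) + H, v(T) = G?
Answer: -3465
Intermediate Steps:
G = -4 (G = 0/(-4) - 4 = 0*(-1/4) - 4 = 0 - 4 = -4)
v(T) = -4
d(O) = 0
D(H) = -22 + H (D(H) = (-22 + 0) + H = -22 + H)
D(v(-5)) - 3439 = (-22 - 4) - 3439 = -26 - 3439 = -3465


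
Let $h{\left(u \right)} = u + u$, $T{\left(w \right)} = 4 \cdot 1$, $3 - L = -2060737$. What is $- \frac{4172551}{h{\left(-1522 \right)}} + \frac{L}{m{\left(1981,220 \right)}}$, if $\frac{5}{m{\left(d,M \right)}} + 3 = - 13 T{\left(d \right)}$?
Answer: $- \frac{68997645609}{3044} \approx -2.2667 \cdot 10^{7}$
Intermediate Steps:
$L = 2060740$ ($L = 3 - -2060737 = 3 + 2060737 = 2060740$)
$T{\left(w \right)} = 4$
$m{\left(d,M \right)} = - \frac{1}{11}$ ($m{\left(d,M \right)} = \frac{5}{-3 - 52} = \frac{5}{-55} = 5 \left(- \frac{1}{55}\right) = - \frac{1}{11}$)
$h{\left(u \right)} = 2 u$
$- \frac{4172551}{h{\left(-1522 \right)}} + \frac{L}{m{\left(1981,220 \right)}} = - \frac{4172551}{2 \left(-1522\right)} + \frac{2060740}{- \frac{1}{11}} = - \frac{4172551}{-3044} + 2060740 \left(-11\right) = \left(-4172551\right) \left(- \frac{1}{3044}\right) - 22668140 = \frac{4172551}{3044} - 22668140 = - \frac{68997645609}{3044}$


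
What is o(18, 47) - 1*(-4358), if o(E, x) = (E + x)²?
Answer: 8583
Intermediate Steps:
o(18, 47) - 1*(-4358) = (18 + 47)² - 1*(-4358) = 65² + 4358 = 4225 + 4358 = 8583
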